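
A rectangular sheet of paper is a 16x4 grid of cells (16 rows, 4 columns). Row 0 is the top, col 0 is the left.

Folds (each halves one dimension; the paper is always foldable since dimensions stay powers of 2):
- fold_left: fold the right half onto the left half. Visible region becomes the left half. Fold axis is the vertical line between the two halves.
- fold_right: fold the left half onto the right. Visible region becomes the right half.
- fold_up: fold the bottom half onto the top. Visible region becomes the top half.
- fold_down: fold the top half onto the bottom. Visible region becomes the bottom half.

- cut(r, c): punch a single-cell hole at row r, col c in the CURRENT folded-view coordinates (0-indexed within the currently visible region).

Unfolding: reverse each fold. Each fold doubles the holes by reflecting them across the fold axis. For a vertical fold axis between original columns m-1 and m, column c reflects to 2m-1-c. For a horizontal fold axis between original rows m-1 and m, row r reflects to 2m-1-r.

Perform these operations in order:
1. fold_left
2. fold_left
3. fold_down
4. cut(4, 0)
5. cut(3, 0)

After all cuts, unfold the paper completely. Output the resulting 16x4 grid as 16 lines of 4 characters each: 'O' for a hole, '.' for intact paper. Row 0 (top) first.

Answer: ....
....
....
OOOO
OOOO
....
....
....
....
....
....
OOOO
OOOO
....
....
....

Derivation:
Op 1 fold_left: fold axis v@2; visible region now rows[0,16) x cols[0,2) = 16x2
Op 2 fold_left: fold axis v@1; visible region now rows[0,16) x cols[0,1) = 16x1
Op 3 fold_down: fold axis h@8; visible region now rows[8,16) x cols[0,1) = 8x1
Op 4 cut(4, 0): punch at orig (12,0); cuts so far [(12, 0)]; region rows[8,16) x cols[0,1) = 8x1
Op 5 cut(3, 0): punch at orig (11,0); cuts so far [(11, 0), (12, 0)]; region rows[8,16) x cols[0,1) = 8x1
Unfold 1 (reflect across h@8): 4 holes -> [(3, 0), (4, 0), (11, 0), (12, 0)]
Unfold 2 (reflect across v@1): 8 holes -> [(3, 0), (3, 1), (4, 0), (4, 1), (11, 0), (11, 1), (12, 0), (12, 1)]
Unfold 3 (reflect across v@2): 16 holes -> [(3, 0), (3, 1), (3, 2), (3, 3), (4, 0), (4, 1), (4, 2), (4, 3), (11, 0), (11, 1), (11, 2), (11, 3), (12, 0), (12, 1), (12, 2), (12, 3)]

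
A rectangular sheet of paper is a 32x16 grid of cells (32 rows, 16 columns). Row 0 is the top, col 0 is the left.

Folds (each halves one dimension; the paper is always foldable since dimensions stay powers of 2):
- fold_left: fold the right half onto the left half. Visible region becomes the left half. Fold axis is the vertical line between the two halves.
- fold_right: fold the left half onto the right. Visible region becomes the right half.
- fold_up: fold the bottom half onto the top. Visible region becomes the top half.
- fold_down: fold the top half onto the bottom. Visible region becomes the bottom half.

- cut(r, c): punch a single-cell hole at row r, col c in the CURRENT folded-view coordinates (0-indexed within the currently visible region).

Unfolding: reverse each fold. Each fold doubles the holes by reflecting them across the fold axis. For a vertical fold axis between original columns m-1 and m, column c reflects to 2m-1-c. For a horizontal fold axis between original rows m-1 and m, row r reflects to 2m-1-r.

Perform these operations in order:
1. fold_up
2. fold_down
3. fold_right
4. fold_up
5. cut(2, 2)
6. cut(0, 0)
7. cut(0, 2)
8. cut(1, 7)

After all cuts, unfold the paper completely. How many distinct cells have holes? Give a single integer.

Op 1 fold_up: fold axis h@16; visible region now rows[0,16) x cols[0,16) = 16x16
Op 2 fold_down: fold axis h@8; visible region now rows[8,16) x cols[0,16) = 8x16
Op 3 fold_right: fold axis v@8; visible region now rows[8,16) x cols[8,16) = 8x8
Op 4 fold_up: fold axis h@12; visible region now rows[8,12) x cols[8,16) = 4x8
Op 5 cut(2, 2): punch at orig (10,10); cuts so far [(10, 10)]; region rows[8,12) x cols[8,16) = 4x8
Op 6 cut(0, 0): punch at orig (8,8); cuts so far [(8, 8), (10, 10)]; region rows[8,12) x cols[8,16) = 4x8
Op 7 cut(0, 2): punch at orig (8,10); cuts so far [(8, 8), (8, 10), (10, 10)]; region rows[8,12) x cols[8,16) = 4x8
Op 8 cut(1, 7): punch at orig (9,15); cuts so far [(8, 8), (8, 10), (9, 15), (10, 10)]; region rows[8,12) x cols[8,16) = 4x8
Unfold 1 (reflect across h@12): 8 holes -> [(8, 8), (8, 10), (9, 15), (10, 10), (13, 10), (14, 15), (15, 8), (15, 10)]
Unfold 2 (reflect across v@8): 16 holes -> [(8, 5), (8, 7), (8, 8), (8, 10), (9, 0), (9, 15), (10, 5), (10, 10), (13, 5), (13, 10), (14, 0), (14, 15), (15, 5), (15, 7), (15, 8), (15, 10)]
Unfold 3 (reflect across h@8): 32 holes -> [(0, 5), (0, 7), (0, 8), (0, 10), (1, 0), (1, 15), (2, 5), (2, 10), (5, 5), (5, 10), (6, 0), (6, 15), (7, 5), (7, 7), (7, 8), (7, 10), (8, 5), (8, 7), (8, 8), (8, 10), (9, 0), (9, 15), (10, 5), (10, 10), (13, 5), (13, 10), (14, 0), (14, 15), (15, 5), (15, 7), (15, 8), (15, 10)]
Unfold 4 (reflect across h@16): 64 holes -> [(0, 5), (0, 7), (0, 8), (0, 10), (1, 0), (1, 15), (2, 5), (2, 10), (5, 5), (5, 10), (6, 0), (6, 15), (7, 5), (7, 7), (7, 8), (7, 10), (8, 5), (8, 7), (8, 8), (8, 10), (9, 0), (9, 15), (10, 5), (10, 10), (13, 5), (13, 10), (14, 0), (14, 15), (15, 5), (15, 7), (15, 8), (15, 10), (16, 5), (16, 7), (16, 8), (16, 10), (17, 0), (17, 15), (18, 5), (18, 10), (21, 5), (21, 10), (22, 0), (22, 15), (23, 5), (23, 7), (23, 8), (23, 10), (24, 5), (24, 7), (24, 8), (24, 10), (25, 0), (25, 15), (26, 5), (26, 10), (29, 5), (29, 10), (30, 0), (30, 15), (31, 5), (31, 7), (31, 8), (31, 10)]

Answer: 64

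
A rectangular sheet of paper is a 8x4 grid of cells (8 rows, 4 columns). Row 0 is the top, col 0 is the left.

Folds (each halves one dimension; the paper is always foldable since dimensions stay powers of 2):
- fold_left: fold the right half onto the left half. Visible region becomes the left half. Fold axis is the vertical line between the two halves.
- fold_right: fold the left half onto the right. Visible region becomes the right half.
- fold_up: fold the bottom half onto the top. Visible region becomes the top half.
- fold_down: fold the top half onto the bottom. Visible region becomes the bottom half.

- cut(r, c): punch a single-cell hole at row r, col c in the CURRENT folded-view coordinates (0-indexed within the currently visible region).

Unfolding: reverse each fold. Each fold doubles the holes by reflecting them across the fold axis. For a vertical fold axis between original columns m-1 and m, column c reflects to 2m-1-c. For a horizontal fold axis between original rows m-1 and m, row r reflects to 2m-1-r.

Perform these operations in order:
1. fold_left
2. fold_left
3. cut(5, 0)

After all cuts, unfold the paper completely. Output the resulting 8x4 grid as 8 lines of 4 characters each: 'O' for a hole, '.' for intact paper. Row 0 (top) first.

Op 1 fold_left: fold axis v@2; visible region now rows[0,8) x cols[0,2) = 8x2
Op 2 fold_left: fold axis v@1; visible region now rows[0,8) x cols[0,1) = 8x1
Op 3 cut(5, 0): punch at orig (5,0); cuts so far [(5, 0)]; region rows[0,8) x cols[0,1) = 8x1
Unfold 1 (reflect across v@1): 2 holes -> [(5, 0), (5, 1)]
Unfold 2 (reflect across v@2): 4 holes -> [(5, 0), (5, 1), (5, 2), (5, 3)]

Answer: ....
....
....
....
....
OOOO
....
....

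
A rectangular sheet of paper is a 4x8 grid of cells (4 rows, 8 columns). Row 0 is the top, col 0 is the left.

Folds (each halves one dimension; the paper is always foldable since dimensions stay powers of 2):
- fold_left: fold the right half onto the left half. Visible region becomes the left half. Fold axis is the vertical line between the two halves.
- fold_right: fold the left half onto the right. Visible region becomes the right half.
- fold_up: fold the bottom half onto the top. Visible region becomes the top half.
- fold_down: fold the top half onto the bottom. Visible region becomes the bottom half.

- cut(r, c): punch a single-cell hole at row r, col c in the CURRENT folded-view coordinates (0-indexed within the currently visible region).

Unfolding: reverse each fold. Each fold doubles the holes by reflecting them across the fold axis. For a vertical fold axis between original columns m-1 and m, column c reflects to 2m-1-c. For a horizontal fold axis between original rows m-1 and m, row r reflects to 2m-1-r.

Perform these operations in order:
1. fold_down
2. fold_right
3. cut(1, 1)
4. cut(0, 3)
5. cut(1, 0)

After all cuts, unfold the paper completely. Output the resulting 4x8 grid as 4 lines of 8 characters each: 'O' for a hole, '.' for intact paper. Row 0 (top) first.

Op 1 fold_down: fold axis h@2; visible region now rows[2,4) x cols[0,8) = 2x8
Op 2 fold_right: fold axis v@4; visible region now rows[2,4) x cols[4,8) = 2x4
Op 3 cut(1, 1): punch at orig (3,5); cuts so far [(3, 5)]; region rows[2,4) x cols[4,8) = 2x4
Op 4 cut(0, 3): punch at orig (2,7); cuts so far [(2, 7), (3, 5)]; region rows[2,4) x cols[4,8) = 2x4
Op 5 cut(1, 0): punch at orig (3,4); cuts so far [(2, 7), (3, 4), (3, 5)]; region rows[2,4) x cols[4,8) = 2x4
Unfold 1 (reflect across v@4): 6 holes -> [(2, 0), (2, 7), (3, 2), (3, 3), (3, 4), (3, 5)]
Unfold 2 (reflect across h@2): 12 holes -> [(0, 2), (0, 3), (0, 4), (0, 5), (1, 0), (1, 7), (2, 0), (2, 7), (3, 2), (3, 3), (3, 4), (3, 5)]

Answer: ..OOOO..
O......O
O......O
..OOOO..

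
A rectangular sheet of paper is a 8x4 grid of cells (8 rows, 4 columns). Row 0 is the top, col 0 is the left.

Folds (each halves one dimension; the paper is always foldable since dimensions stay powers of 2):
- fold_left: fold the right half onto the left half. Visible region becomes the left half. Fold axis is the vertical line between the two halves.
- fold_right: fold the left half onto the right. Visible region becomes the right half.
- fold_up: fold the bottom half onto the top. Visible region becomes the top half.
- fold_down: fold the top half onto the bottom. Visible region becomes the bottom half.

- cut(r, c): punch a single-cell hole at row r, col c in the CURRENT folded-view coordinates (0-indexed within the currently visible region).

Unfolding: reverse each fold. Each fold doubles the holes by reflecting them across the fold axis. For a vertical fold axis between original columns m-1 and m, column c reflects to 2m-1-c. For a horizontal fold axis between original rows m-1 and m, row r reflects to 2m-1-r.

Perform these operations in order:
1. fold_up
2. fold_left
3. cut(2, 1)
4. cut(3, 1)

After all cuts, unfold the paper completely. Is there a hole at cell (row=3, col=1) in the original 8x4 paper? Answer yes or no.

Op 1 fold_up: fold axis h@4; visible region now rows[0,4) x cols[0,4) = 4x4
Op 2 fold_left: fold axis v@2; visible region now rows[0,4) x cols[0,2) = 4x2
Op 3 cut(2, 1): punch at orig (2,1); cuts so far [(2, 1)]; region rows[0,4) x cols[0,2) = 4x2
Op 4 cut(3, 1): punch at orig (3,1); cuts so far [(2, 1), (3, 1)]; region rows[0,4) x cols[0,2) = 4x2
Unfold 1 (reflect across v@2): 4 holes -> [(2, 1), (2, 2), (3, 1), (3, 2)]
Unfold 2 (reflect across h@4): 8 holes -> [(2, 1), (2, 2), (3, 1), (3, 2), (4, 1), (4, 2), (5, 1), (5, 2)]
Holes: [(2, 1), (2, 2), (3, 1), (3, 2), (4, 1), (4, 2), (5, 1), (5, 2)]

Answer: yes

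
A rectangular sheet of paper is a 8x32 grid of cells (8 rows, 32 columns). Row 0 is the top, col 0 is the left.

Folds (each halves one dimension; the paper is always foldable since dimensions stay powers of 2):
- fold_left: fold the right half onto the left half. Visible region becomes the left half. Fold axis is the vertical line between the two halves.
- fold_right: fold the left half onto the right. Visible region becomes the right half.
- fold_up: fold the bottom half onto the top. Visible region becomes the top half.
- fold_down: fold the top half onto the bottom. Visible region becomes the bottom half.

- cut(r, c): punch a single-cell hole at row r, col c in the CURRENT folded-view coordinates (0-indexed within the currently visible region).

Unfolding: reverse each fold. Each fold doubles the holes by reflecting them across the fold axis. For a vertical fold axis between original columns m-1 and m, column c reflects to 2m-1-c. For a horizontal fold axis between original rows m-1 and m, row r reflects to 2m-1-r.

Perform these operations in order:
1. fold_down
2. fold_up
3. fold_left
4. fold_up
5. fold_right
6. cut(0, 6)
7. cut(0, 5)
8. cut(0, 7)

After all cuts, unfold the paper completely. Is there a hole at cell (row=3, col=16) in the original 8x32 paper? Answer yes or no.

Op 1 fold_down: fold axis h@4; visible region now rows[4,8) x cols[0,32) = 4x32
Op 2 fold_up: fold axis h@6; visible region now rows[4,6) x cols[0,32) = 2x32
Op 3 fold_left: fold axis v@16; visible region now rows[4,6) x cols[0,16) = 2x16
Op 4 fold_up: fold axis h@5; visible region now rows[4,5) x cols[0,16) = 1x16
Op 5 fold_right: fold axis v@8; visible region now rows[4,5) x cols[8,16) = 1x8
Op 6 cut(0, 6): punch at orig (4,14); cuts so far [(4, 14)]; region rows[4,5) x cols[8,16) = 1x8
Op 7 cut(0, 5): punch at orig (4,13); cuts so far [(4, 13), (4, 14)]; region rows[4,5) x cols[8,16) = 1x8
Op 8 cut(0, 7): punch at orig (4,15); cuts so far [(4, 13), (4, 14), (4, 15)]; region rows[4,5) x cols[8,16) = 1x8
Unfold 1 (reflect across v@8): 6 holes -> [(4, 0), (4, 1), (4, 2), (4, 13), (4, 14), (4, 15)]
Unfold 2 (reflect across h@5): 12 holes -> [(4, 0), (4, 1), (4, 2), (4, 13), (4, 14), (4, 15), (5, 0), (5, 1), (5, 2), (5, 13), (5, 14), (5, 15)]
Unfold 3 (reflect across v@16): 24 holes -> [(4, 0), (4, 1), (4, 2), (4, 13), (4, 14), (4, 15), (4, 16), (4, 17), (4, 18), (4, 29), (4, 30), (4, 31), (5, 0), (5, 1), (5, 2), (5, 13), (5, 14), (5, 15), (5, 16), (5, 17), (5, 18), (5, 29), (5, 30), (5, 31)]
Unfold 4 (reflect across h@6): 48 holes -> [(4, 0), (4, 1), (4, 2), (4, 13), (4, 14), (4, 15), (4, 16), (4, 17), (4, 18), (4, 29), (4, 30), (4, 31), (5, 0), (5, 1), (5, 2), (5, 13), (5, 14), (5, 15), (5, 16), (5, 17), (5, 18), (5, 29), (5, 30), (5, 31), (6, 0), (6, 1), (6, 2), (6, 13), (6, 14), (6, 15), (6, 16), (6, 17), (6, 18), (6, 29), (6, 30), (6, 31), (7, 0), (7, 1), (7, 2), (7, 13), (7, 14), (7, 15), (7, 16), (7, 17), (7, 18), (7, 29), (7, 30), (7, 31)]
Unfold 5 (reflect across h@4): 96 holes -> [(0, 0), (0, 1), (0, 2), (0, 13), (0, 14), (0, 15), (0, 16), (0, 17), (0, 18), (0, 29), (0, 30), (0, 31), (1, 0), (1, 1), (1, 2), (1, 13), (1, 14), (1, 15), (1, 16), (1, 17), (1, 18), (1, 29), (1, 30), (1, 31), (2, 0), (2, 1), (2, 2), (2, 13), (2, 14), (2, 15), (2, 16), (2, 17), (2, 18), (2, 29), (2, 30), (2, 31), (3, 0), (3, 1), (3, 2), (3, 13), (3, 14), (3, 15), (3, 16), (3, 17), (3, 18), (3, 29), (3, 30), (3, 31), (4, 0), (4, 1), (4, 2), (4, 13), (4, 14), (4, 15), (4, 16), (4, 17), (4, 18), (4, 29), (4, 30), (4, 31), (5, 0), (5, 1), (5, 2), (5, 13), (5, 14), (5, 15), (5, 16), (5, 17), (5, 18), (5, 29), (5, 30), (5, 31), (6, 0), (6, 1), (6, 2), (6, 13), (6, 14), (6, 15), (6, 16), (6, 17), (6, 18), (6, 29), (6, 30), (6, 31), (7, 0), (7, 1), (7, 2), (7, 13), (7, 14), (7, 15), (7, 16), (7, 17), (7, 18), (7, 29), (7, 30), (7, 31)]
Holes: [(0, 0), (0, 1), (0, 2), (0, 13), (0, 14), (0, 15), (0, 16), (0, 17), (0, 18), (0, 29), (0, 30), (0, 31), (1, 0), (1, 1), (1, 2), (1, 13), (1, 14), (1, 15), (1, 16), (1, 17), (1, 18), (1, 29), (1, 30), (1, 31), (2, 0), (2, 1), (2, 2), (2, 13), (2, 14), (2, 15), (2, 16), (2, 17), (2, 18), (2, 29), (2, 30), (2, 31), (3, 0), (3, 1), (3, 2), (3, 13), (3, 14), (3, 15), (3, 16), (3, 17), (3, 18), (3, 29), (3, 30), (3, 31), (4, 0), (4, 1), (4, 2), (4, 13), (4, 14), (4, 15), (4, 16), (4, 17), (4, 18), (4, 29), (4, 30), (4, 31), (5, 0), (5, 1), (5, 2), (5, 13), (5, 14), (5, 15), (5, 16), (5, 17), (5, 18), (5, 29), (5, 30), (5, 31), (6, 0), (6, 1), (6, 2), (6, 13), (6, 14), (6, 15), (6, 16), (6, 17), (6, 18), (6, 29), (6, 30), (6, 31), (7, 0), (7, 1), (7, 2), (7, 13), (7, 14), (7, 15), (7, 16), (7, 17), (7, 18), (7, 29), (7, 30), (7, 31)]

Answer: yes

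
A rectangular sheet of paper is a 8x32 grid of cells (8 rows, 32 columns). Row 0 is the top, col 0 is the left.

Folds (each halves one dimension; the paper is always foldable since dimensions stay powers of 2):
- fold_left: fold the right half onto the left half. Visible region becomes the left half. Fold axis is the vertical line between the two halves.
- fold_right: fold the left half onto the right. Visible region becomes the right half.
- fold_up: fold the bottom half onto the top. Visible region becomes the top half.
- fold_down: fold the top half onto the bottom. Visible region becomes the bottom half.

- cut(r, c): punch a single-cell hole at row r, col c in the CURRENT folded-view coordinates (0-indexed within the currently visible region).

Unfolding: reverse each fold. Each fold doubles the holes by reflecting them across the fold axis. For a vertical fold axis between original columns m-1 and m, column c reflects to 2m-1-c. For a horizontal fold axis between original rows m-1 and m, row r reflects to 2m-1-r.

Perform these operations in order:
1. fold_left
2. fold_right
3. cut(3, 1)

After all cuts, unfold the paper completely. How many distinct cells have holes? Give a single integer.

Answer: 4

Derivation:
Op 1 fold_left: fold axis v@16; visible region now rows[0,8) x cols[0,16) = 8x16
Op 2 fold_right: fold axis v@8; visible region now rows[0,8) x cols[8,16) = 8x8
Op 3 cut(3, 1): punch at orig (3,9); cuts so far [(3, 9)]; region rows[0,8) x cols[8,16) = 8x8
Unfold 1 (reflect across v@8): 2 holes -> [(3, 6), (3, 9)]
Unfold 2 (reflect across v@16): 4 holes -> [(3, 6), (3, 9), (3, 22), (3, 25)]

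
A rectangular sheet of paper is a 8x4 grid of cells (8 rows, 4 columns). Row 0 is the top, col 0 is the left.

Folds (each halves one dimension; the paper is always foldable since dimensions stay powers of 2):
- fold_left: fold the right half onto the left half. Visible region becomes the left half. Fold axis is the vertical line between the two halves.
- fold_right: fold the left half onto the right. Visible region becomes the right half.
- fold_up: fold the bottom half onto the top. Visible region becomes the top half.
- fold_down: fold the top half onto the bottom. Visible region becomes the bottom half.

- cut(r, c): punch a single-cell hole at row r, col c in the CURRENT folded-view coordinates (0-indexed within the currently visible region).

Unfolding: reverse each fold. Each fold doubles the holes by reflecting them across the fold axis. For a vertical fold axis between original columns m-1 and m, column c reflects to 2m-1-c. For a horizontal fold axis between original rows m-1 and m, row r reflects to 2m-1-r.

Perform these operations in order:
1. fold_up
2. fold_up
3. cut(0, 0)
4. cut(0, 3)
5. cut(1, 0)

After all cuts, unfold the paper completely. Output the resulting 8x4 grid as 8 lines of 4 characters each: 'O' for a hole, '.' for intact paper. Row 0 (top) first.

Op 1 fold_up: fold axis h@4; visible region now rows[0,4) x cols[0,4) = 4x4
Op 2 fold_up: fold axis h@2; visible region now rows[0,2) x cols[0,4) = 2x4
Op 3 cut(0, 0): punch at orig (0,0); cuts so far [(0, 0)]; region rows[0,2) x cols[0,4) = 2x4
Op 4 cut(0, 3): punch at orig (0,3); cuts so far [(0, 0), (0, 3)]; region rows[0,2) x cols[0,4) = 2x4
Op 5 cut(1, 0): punch at orig (1,0); cuts so far [(0, 0), (0, 3), (1, 0)]; region rows[0,2) x cols[0,4) = 2x4
Unfold 1 (reflect across h@2): 6 holes -> [(0, 0), (0, 3), (1, 0), (2, 0), (3, 0), (3, 3)]
Unfold 2 (reflect across h@4): 12 holes -> [(0, 0), (0, 3), (1, 0), (2, 0), (3, 0), (3, 3), (4, 0), (4, 3), (5, 0), (6, 0), (7, 0), (7, 3)]

Answer: O..O
O...
O...
O..O
O..O
O...
O...
O..O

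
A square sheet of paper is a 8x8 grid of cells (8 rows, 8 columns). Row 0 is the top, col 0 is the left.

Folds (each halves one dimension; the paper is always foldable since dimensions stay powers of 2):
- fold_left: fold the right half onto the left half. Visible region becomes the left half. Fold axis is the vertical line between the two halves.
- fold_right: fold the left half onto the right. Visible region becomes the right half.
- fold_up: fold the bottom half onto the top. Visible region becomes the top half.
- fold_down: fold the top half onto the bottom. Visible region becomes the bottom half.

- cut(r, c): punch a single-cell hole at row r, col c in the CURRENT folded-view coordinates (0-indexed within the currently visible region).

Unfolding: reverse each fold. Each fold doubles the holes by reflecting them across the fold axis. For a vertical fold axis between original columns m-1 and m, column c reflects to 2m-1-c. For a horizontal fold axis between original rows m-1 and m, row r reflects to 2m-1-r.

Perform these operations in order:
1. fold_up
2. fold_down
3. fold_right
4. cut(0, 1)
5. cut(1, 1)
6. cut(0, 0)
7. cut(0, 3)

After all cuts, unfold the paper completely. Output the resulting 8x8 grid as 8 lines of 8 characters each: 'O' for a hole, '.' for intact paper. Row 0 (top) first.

Answer: ..O..O..
O.OOOO.O
O.OOOO.O
..O..O..
..O..O..
O.OOOO.O
O.OOOO.O
..O..O..

Derivation:
Op 1 fold_up: fold axis h@4; visible region now rows[0,4) x cols[0,8) = 4x8
Op 2 fold_down: fold axis h@2; visible region now rows[2,4) x cols[0,8) = 2x8
Op 3 fold_right: fold axis v@4; visible region now rows[2,4) x cols[4,8) = 2x4
Op 4 cut(0, 1): punch at orig (2,5); cuts so far [(2, 5)]; region rows[2,4) x cols[4,8) = 2x4
Op 5 cut(1, 1): punch at orig (3,5); cuts so far [(2, 5), (3, 5)]; region rows[2,4) x cols[4,8) = 2x4
Op 6 cut(0, 0): punch at orig (2,4); cuts so far [(2, 4), (2, 5), (3, 5)]; region rows[2,4) x cols[4,8) = 2x4
Op 7 cut(0, 3): punch at orig (2,7); cuts so far [(2, 4), (2, 5), (2, 7), (3, 5)]; region rows[2,4) x cols[4,8) = 2x4
Unfold 1 (reflect across v@4): 8 holes -> [(2, 0), (2, 2), (2, 3), (2, 4), (2, 5), (2, 7), (3, 2), (3, 5)]
Unfold 2 (reflect across h@2): 16 holes -> [(0, 2), (0, 5), (1, 0), (1, 2), (1, 3), (1, 4), (1, 5), (1, 7), (2, 0), (2, 2), (2, 3), (2, 4), (2, 5), (2, 7), (3, 2), (3, 5)]
Unfold 3 (reflect across h@4): 32 holes -> [(0, 2), (0, 5), (1, 0), (1, 2), (1, 3), (1, 4), (1, 5), (1, 7), (2, 0), (2, 2), (2, 3), (2, 4), (2, 5), (2, 7), (3, 2), (3, 5), (4, 2), (4, 5), (5, 0), (5, 2), (5, 3), (5, 4), (5, 5), (5, 7), (6, 0), (6, 2), (6, 3), (6, 4), (6, 5), (6, 7), (7, 2), (7, 5)]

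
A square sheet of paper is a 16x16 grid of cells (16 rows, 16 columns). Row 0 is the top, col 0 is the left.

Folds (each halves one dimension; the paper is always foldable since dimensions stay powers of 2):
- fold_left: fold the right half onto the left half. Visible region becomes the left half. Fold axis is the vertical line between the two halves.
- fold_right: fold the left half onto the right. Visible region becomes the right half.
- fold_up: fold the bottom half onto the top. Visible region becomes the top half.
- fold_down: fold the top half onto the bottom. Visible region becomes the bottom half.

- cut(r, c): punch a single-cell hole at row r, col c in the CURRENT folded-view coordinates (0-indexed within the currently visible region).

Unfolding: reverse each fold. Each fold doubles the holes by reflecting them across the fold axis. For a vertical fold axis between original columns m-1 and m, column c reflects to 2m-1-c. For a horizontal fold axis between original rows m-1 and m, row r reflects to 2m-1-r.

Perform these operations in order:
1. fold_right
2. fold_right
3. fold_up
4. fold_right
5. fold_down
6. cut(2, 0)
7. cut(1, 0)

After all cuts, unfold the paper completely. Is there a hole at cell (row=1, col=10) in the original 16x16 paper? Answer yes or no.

Op 1 fold_right: fold axis v@8; visible region now rows[0,16) x cols[8,16) = 16x8
Op 2 fold_right: fold axis v@12; visible region now rows[0,16) x cols[12,16) = 16x4
Op 3 fold_up: fold axis h@8; visible region now rows[0,8) x cols[12,16) = 8x4
Op 4 fold_right: fold axis v@14; visible region now rows[0,8) x cols[14,16) = 8x2
Op 5 fold_down: fold axis h@4; visible region now rows[4,8) x cols[14,16) = 4x2
Op 6 cut(2, 0): punch at orig (6,14); cuts so far [(6, 14)]; region rows[4,8) x cols[14,16) = 4x2
Op 7 cut(1, 0): punch at orig (5,14); cuts so far [(5, 14), (6, 14)]; region rows[4,8) x cols[14,16) = 4x2
Unfold 1 (reflect across h@4): 4 holes -> [(1, 14), (2, 14), (5, 14), (6, 14)]
Unfold 2 (reflect across v@14): 8 holes -> [(1, 13), (1, 14), (2, 13), (2, 14), (5, 13), (5, 14), (6, 13), (6, 14)]
Unfold 3 (reflect across h@8): 16 holes -> [(1, 13), (1, 14), (2, 13), (2, 14), (5, 13), (5, 14), (6, 13), (6, 14), (9, 13), (9, 14), (10, 13), (10, 14), (13, 13), (13, 14), (14, 13), (14, 14)]
Unfold 4 (reflect across v@12): 32 holes -> [(1, 9), (1, 10), (1, 13), (1, 14), (2, 9), (2, 10), (2, 13), (2, 14), (5, 9), (5, 10), (5, 13), (5, 14), (6, 9), (6, 10), (6, 13), (6, 14), (9, 9), (9, 10), (9, 13), (9, 14), (10, 9), (10, 10), (10, 13), (10, 14), (13, 9), (13, 10), (13, 13), (13, 14), (14, 9), (14, 10), (14, 13), (14, 14)]
Unfold 5 (reflect across v@8): 64 holes -> [(1, 1), (1, 2), (1, 5), (1, 6), (1, 9), (1, 10), (1, 13), (1, 14), (2, 1), (2, 2), (2, 5), (2, 6), (2, 9), (2, 10), (2, 13), (2, 14), (5, 1), (5, 2), (5, 5), (5, 6), (5, 9), (5, 10), (5, 13), (5, 14), (6, 1), (6, 2), (6, 5), (6, 6), (6, 9), (6, 10), (6, 13), (6, 14), (9, 1), (9, 2), (9, 5), (9, 6), (9, 9), (9, 10), (9, 13), (9, 14), (10, 1), (10, 2), (10, 5), (10, 6), (10, 9), (10, 10), (10, 13), (10, 14), (13, 1), (13, 2), (13, 5), (13, 6), (13, 9), (13, 10), (13, 13), (13, 14), (14, 1), (14, 2), (14, 5), (14, 6), (14, 9), (14, 10), (14, 13), (14, 14)]
Holes: [(1, 1), (1, 2), (1, 5), (1, 6), (1, 9), (1, 10), (1, 13), (1, 14), (2, 1), (2, 2), (2, 5), (2, 6), (2, 9), (2, 10), (2, 13), (2, 14), (5, 1), (5, 2), (5, 5), (5, 6), (5, 9), (5, 10), (5, 13), (5, 14), (6, 1), (6, 2), (6, 5), (6, 6), (6, 9), (6, 10), (6, 13), (6, 14), (9, 1), (9, 2), (9, 5), (9, 6), (9, 9), (9, 10), (9, 13), (9, 14), (10, 1), (10, 2), (10, 5), (10, 6), (10, 9), (10, 10), (10, 13), (10, 14), (13, 1), (13, 2), (13, 5), (13, 6), (13, 9), (13, 10), (13, 13), (13, 14), (14, 1), (14, 2), (14, 5), (14, 6), (14, 9), (14, 10), (14, 13), (14, 14)]

Answer: yes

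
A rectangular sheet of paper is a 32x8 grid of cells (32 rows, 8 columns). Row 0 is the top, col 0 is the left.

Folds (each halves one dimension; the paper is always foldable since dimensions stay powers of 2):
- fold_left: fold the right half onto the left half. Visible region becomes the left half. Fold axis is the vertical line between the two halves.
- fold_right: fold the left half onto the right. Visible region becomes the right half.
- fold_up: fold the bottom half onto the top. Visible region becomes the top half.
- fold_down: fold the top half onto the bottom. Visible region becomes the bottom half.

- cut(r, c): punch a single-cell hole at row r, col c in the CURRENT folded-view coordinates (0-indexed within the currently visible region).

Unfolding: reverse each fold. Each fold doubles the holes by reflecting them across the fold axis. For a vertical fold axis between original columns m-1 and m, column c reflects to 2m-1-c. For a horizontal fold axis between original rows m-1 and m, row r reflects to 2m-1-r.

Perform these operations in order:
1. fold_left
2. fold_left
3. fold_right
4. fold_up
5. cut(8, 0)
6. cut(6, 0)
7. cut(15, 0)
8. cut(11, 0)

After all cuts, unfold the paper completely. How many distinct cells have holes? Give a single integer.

Answer: 64

Derivation:
Op 1 fold_left: fold axis v@4; visible region now rows[0,32) x cols[0,4) = 32x4
Op 2 fold_left: fold axis v@2; visible region now rows[0,32) x cols[0,2) = 32x2
Op 3 fold_right: fold axis v@1; visible region now rows[0,32) x cols[1,2) = 32x1
Op 4 fold_up: fold axis h@16; visible region now rows[0,16) x cols[1,2) = 16x1
Op 5 cut(8, 0): punch at orig (8,1); cuts so far [(8, 1)]; region rows[0,16) x cols[1,2) = 16x1
Op 6 cut(6, 0): punch at orig (6,1); cuts so far [(6, 1), (8, 1)]; region rows[0,16) x cols[1,2) = 16x1
Op 7 cut(15, 0): punch at orig (15,1); cuts so far [(6, 1), (8, 1), (15, 1)]; region rows[0,16) x cols[1,2) = 16x1
Op 8 cut(11, 0): punch at orig (11,1); cuts so far [(6, 1), (8, 1), (11, 1), (15, 1)]; region rows[0,16) x cols[1,2) = 16x1
Unfold 1 (reflect across h@16): 8 holes -> [(6, 1), (8, 1), (11, 1), (15, 1), (16, 1), (20, 1), (23, 1), (25, 1)]
Unfold 2 (reflect across v@1): 16 holes -> [(6, 0), (6, 1), (8, 0), (8, 1), (11, 0), (11, 1), (15, 0), (15, 1), (16, 0), (16, 1), (20, 0), (20, 1), (23, 0), (23, 1), (25, 0), (25, 1)]
Unfold 3 (reflect across v@2): 32 holes -> [(6, 0), (6, 1), (6, 2), (6, 3), (8, 0), (8, 1), (8, 2), (8, 3), (11, 0), (11, 1), (11, 2), (11, 3), (15, 0), (15, 1), (15, 2), (15, 3), (16, 0), (16, 1), (16, 2), (16, 3), (20, 0), (20, 1), (20, 2), (20, 3), (23, 0), (23, 1), (23, 2), (23, 3), (25, 0), (25, 1), (25, 2), (25, 3)]
Unfold 4 (reflect across v@4): 64 holes -> [(6, 0), (6, 1), (6, 2), (6, 3), (6, 4), (6, 5), (6, 6), (6, 7), (8, 0), (8, 1), (8, 2), (8, 3), (8, 4), (8, 5), (8, 6), (8, 7), (11, 0), (11, 1), (11, 2), (11, 3), (11, 4), (11, 5), (11, 6), (11, 7), (15, 0), (15, 1), (15, 2), (15, 3), (15, 4), (15, 5), (15, 6), (15, 7), (16, 0), (16, 1), (16, 2), (16, 3), (16, 4), (16, 5), (16, 6), (16, 7), (20, 0), (20, 1), (20, 2), (20, 3), (20, 4), (20, 5), (20, 6), (20, 7), (23, 0), (23, 1), (23, 2), (23, 3), (23, 4), (23, 5), (23, 6), (23, 7), (25, 0), (25, 1), (25, 2), (25, 3), (25, 4), (25, 5), (25, 6), (25, 7)]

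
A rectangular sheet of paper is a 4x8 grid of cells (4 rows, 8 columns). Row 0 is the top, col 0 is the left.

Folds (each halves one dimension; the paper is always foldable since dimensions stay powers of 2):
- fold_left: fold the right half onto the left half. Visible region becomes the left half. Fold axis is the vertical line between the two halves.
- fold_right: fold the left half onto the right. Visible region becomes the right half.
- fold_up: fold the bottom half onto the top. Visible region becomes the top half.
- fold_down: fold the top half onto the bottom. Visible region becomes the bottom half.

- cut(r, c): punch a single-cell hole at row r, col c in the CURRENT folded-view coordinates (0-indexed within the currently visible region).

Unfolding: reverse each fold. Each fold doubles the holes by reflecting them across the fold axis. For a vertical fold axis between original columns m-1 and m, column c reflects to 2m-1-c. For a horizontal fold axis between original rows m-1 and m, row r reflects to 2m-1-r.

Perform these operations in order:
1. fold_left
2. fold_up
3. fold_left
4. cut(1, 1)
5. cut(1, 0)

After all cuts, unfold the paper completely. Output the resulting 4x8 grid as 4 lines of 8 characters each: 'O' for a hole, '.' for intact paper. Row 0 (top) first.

Op 1 fold_left: fold axis v@4; visible region now rows[0,4) x cols[0,4) = 4x4
Op 2 fold_up: fold axis h@2; visible region now rows[0,2) x cols[0,4) = 2x4
Op 3 fold_left: fold axis v@2; visible region now rows[0,2) x cols[0,2) = 2x2
Op 4 cut(1, 1): punch at orig (1,1); cuts so far [(1, 1)]; region rows[0,2) x cols[0,2) = 2x2
Op 5 cut(1, 0): punch at orig (1,0); cuts so far [(1, 0), (1, 1)]; region rows[0,2) x cols[0,2) = 2x2
Unfold 1 (reflect across v@2): 4 holes -> [(1, 0), (1, 1), (1, 2), (1, 3)]
Unfold 2 (reflect across h@2): 8 holes -> [(1, 0), (1, 1), (1, 2), (1, 3), (2, 0), (2, 1), (2, 2), (2, 3)]
Unfold 3 (reflect across v@4): 16 holes -> [(1, 0), (1, 1), (1, 2), (1, 3), (1, 4), (1, 5), (1, 6), (1, 7), (2, 0), (2, 1), (2, 2), (2, 3), (2, 4), (2, 5), (2, 6), (2, 7)]

Answer: ........
OOOOOOOO
OOOOOOOO
........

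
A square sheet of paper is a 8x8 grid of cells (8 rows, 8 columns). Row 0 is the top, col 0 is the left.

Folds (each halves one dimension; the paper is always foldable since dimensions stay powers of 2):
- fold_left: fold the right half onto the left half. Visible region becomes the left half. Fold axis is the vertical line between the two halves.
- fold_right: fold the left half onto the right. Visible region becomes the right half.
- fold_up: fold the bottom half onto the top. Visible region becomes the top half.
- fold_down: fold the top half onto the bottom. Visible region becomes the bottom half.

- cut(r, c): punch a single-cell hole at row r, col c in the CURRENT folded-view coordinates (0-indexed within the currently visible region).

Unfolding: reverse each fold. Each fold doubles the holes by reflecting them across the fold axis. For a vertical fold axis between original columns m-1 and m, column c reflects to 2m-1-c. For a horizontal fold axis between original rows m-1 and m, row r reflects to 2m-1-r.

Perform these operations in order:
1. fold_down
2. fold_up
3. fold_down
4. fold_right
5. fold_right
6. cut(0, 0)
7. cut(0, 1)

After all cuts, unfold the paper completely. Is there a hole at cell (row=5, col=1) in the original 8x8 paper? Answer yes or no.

Answer: yes

Derivation:
Op 1 fold_down: fold axis h@4; visible region now rows[4,8) x cols[0,8) = 4x8
Op 2 fold_up: fold axis h@6; visible region now rows[4,6) x cols[0,8) = 2x8
Op 3 fold_down: fold axis h@5; visible region now rows[5,6) x cols[0,8) = 1x8
Op 4 fold_right: fold axis v@4; visible region now rows[5,6) x cols[4,8) = 1x4
Op 5 fold_right: fold axis v@6; visible region now rows[5,6) x cols[6,8) = 1x2
Op 6 cut(0, 0): punch at orig (5,6); cuts so far [(5, 6)]; region rows[5,6) x cols[6,8) = 1x2
Op 7 cut(0, 1): punch at orig (5,7); cuts so far [(5, 6), (5, 7)]; region rows[5,6) x cols[6,8) = 1x2
Unfold 1 (reflect across v@6): 4 holes -> [(5, 4), (5, 5), (5, 6), (5, 7)]
Unfold 2 (reflect across v@4): 8 holes -> [(5, 0), (5, 1), (5, 2), (5, 3), (5, 4), (5, 5), (5, 6), (5, 7)]
Unfold 3 (reflect across h@5): 16 holes -> [(4, 0), (4, 1), (4, 2), (4, 3), (4, 4), (4, 5), (4, 6), (4, 7), (5, 0), (5, 1), (5, 2), (5, 3), (5, 4), (5, 5), (5, 6), (5, 7)]
Unfold 4 (reflect across h@6): 32 holes -> [(4, 0), (4, 1), (4, 2), (4, 3), (4, 4), (4, 5), (4, 6), (4, 7), (5, 0), (5, 1), (5, 2), (5, 3), (5, 4), (5, 5), (5, 6), (5, 7), (6, 0), (6, 1), (6, 2), (6, 3), (6, 4), (6, 5), (6, 6), (6, 7), (7, 0), (7, 1), (7, 2), (7, 3), (7, 4), (7, 5), (7, 6), (7, 7)]
Unfold 5 (reflect across h@4): 64 holes -> [(0, 0), (0, 1), (0, 2), (0, 3), (0, 4), (0, 5), (0, 6), (0, 7), (1, 0), (1, 1), (1, 2), (1, 3), (1, 4), (1, 5), (1, 6), (1, 7), (2, 0), (2, 1), (2, 2), (2, 3), (2, 4), (2, 5), (2, 6), (2, 7), (3, 0), (3, 1), (3, 2), (3, 3), (3, 4), (3, 5), (3, 6), (3, 7), (4, 0), (4, 1), (4, 2), (4, 3), (4, 4), (4, 5), (4, 6), (4, 7), (5, 0), (5, 1), (5, 2), (5, 3), (5, 4), (5, 5), (5, 6), (5, 7), (6, 0), (6, 1), (6, 2), (6, 3), (6, 4), (6, 5), (6, 6), (6, 7), (7, 0), (7, 1), (7, 2), (7, 3), (7, 4), (7, 5), (7, 6), (7, 7)]
Holes: [(0, 0), (0, 1), (0, 2), (0, 3), (0, 4), (0, 5), (0, 6), (0, 7), (1, 0), (1, 1), (1, 2), (1, 3), (1, 4), (1, 5), (1, 6), (1, 7), (2, 0), (2, 1), (2, 2), (2, 3), (2, 4), (2, 5), (2, 6), (2, 7), (3, 0), (3, 1), (3, 2), (3, 3), (3, 4), (3, 5), (3, 6), (3, 7), (4, 0), (4, 1), (4, 2), (4, 3), (4, 4), (4, 5), (4, 6), (4, 7), (5, 0), (5, 1), (5, 2), (5, 3), (5, 4), (5, 5), (5, 6), (5, 7), (6, 0), (6, 1), (6, 2), (6, 3), (6, 4), (6, 5), (6, 6), (6, 7), (7, 0), (7, 1), (7, 2), (7, 3), (7, 4), (7, 5), (7, 6), (7, 7)]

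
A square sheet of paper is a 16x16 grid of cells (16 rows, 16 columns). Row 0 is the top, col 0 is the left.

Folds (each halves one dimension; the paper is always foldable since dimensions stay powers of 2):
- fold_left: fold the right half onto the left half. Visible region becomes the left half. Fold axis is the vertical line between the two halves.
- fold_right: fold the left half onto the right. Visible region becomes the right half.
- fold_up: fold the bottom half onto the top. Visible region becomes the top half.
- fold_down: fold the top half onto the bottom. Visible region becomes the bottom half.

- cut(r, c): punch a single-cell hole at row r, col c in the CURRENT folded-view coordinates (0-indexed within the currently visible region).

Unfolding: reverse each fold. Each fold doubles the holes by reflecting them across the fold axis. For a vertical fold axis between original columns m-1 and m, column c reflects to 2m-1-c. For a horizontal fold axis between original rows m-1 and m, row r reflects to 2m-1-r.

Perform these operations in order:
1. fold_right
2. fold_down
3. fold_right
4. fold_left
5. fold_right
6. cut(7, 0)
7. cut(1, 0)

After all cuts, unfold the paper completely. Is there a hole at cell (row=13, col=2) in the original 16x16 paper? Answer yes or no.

Op 1 fold_right: fold axis v@8; visible region now rows[0,16) x cols[8,16) = 16x8
Op 2 fold_down: fold axis h@8; visible region now rows[8,16) x cols[8,16) = 8x8
Op 3 fold_right: fold axis v@12; visible region now rows[8,16) x cols[12,16) = 8x4
Op 4 fold_left: fold axis v@14; visible region now rows[8,16) x cols[12,14) = 8x2
Op 5 fold_right: fold axis v@13; visible region now rows[8,16) x cols[13,14) = 8x1
Op 6 cut(7, 0): punch at orig (15,13); cuts so far [(15, 13)]; region rows[8,16) x cols[13,14) = 8x1
Op 7 cut(1, 0): punch at orig (9,13); cuts so far [(9, 13), (15, 13)]; region rows[8,16) x cols[13,14) = 8x1
Unfold 1 (reflect across v@13): 4 holes -> [(9, 12), (9, 13), (15, 12), (15, 13)]
Unfold 2 (reflect across v@14): 8 holes -> [(9, 12), (9, 13), (9, 14), (9, 15), (15, 12), (15, 13), (15, 14), (15, 15)]
Unfold 3 (reflect across v@12): 16 holes -> [(9, 8), (9, 9), (9, 10), (9, 11), (9, 12), (9, 13), (9, 14), (9, 15), (15, 8), (15, 9), (15, 10), (15, 11), (15, 12), (15, 13), (15, 14), (15, 15)]
Unfold 4 (reflect across h@8): 32 holes -> [(0, 8), (0, 9), (0, 10), (0, 11), (0, 12), (0, 13), (0, 14), (0, 15), (6, 8), (6, 9), (6, 10), (6, 11), (6, 12), (6, 13), (6, 14), (6, 15), (9, 8), (9, 9), (9, 10), (9, 11), (9, 12), (9, 13), (9, 14), (9, 15), (15, 8), (15, 9), (15, 10), (15, 11), (15, 12), (15, 13), (15, 14), (15, 15)]
Unfold 5 (reflect across v@8): 64 holes -> [(0, 0), (0, 1), (0, 2), (0, 3), (0, 4), (0, 5), (0, 6), (0, 7), (0, 8), (0, 9), (0, 10), (0, 11), (0, 12), (0, 13), (0, 14), (0, 15), (6, 0), (6, 1), (6, 2), (6, 3), (6, 4), (6, 5), (6, 6), (6, 7), (6, 8), (6, 9), (6, 10), (6, 11), (6, 12), (6, 13), (6, 14), (6, 15), (9, 0), (9, 1), (9, 2), (9, 3), (9, 4), (9, 5), (9, 6), (9, 7), (9, 8), (9, 9), (9, 10), (9, 11), (9, 12), (9, 13), (9, 14), (9, 15), (15, 0), (15, 1), (15, 2), (15, 3), (15, 4), (15, 5), (15, 6), (15, 7), (15, 8), (15, 9), (15, 10), (15, 11), (15, 12), (15, 13), (15, 14), (15, 15)]
Holes: [(0, 0), (0, 1), (0, 2), (0, 3), (0, 4), (0, 5), (0, 6), (0, 7), (0, 8), (0, 9), (0, 10), (0, 11), (0, 12), (0, 13), (0, 14), (0, 15), (6, 0), (6, 1), (6, 2), (6, 3), (6, 4), (6, 5), (6, 6), (6, 7), (6, 8), (6, 9), (6, 10), (6, 11), (6, 12), (6, 13), (6, 14), (6, 15), (9, 0), (9, 1), (9, 2), (9, 3), (9, 4), (9, 5), (9, 6), (9, 7), (9, 8), (9, 9), (9, 10), (9, 11), (9, 12), (9, 13), (9, 14), (9, 15), (15, 0), (15, 1), (15, 2), (15, 3), (15, 4), (15, 5), (15, 6), (15, 7), (15, 8), (15, 9), (15, 10), (15, 11), (15, 12), (15, 13), (15, 14), (15, 15)]

Answer: no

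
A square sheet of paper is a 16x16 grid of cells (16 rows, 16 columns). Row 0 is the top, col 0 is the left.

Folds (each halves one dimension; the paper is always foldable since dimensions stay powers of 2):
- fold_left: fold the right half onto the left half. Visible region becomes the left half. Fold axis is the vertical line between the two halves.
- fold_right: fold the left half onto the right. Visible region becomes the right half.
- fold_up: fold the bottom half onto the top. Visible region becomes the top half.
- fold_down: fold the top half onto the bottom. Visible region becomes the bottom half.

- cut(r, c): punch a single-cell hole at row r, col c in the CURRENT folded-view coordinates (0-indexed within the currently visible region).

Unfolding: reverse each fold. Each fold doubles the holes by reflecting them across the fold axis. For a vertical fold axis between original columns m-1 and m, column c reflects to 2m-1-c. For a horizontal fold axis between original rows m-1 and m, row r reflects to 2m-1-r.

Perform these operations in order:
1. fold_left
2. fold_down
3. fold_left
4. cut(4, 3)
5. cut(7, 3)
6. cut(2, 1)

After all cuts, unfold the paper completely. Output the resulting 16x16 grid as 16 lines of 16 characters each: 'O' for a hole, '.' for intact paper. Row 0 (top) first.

Answer: ...OO......OO...
................
................
...OO......OO...
................
.O....O..O....O.
................
................
................
................
.O....O..O....O.
................
...OO......OO...
................
................
...OO......OO...

Derivation:
Op 1 fold_left: fold axis v@8; visible region now rows[0,16) x cols[0,8) = 16x8
Op 2 fold_down: fold axis h@8; visible region now rows[8,16) x cols[0,8) = 8x8
Op 3 fold_left: fold axis v@4; visible region now rows[8,16) x cols[0,4) = 8x4
Op 4 cut(4, 3): punch at orig (12,3); cuts so far [(12, 3)]; region rows[8,16) x cols[0,4) = 8x4
Op 5 cut(7, 3): punch at orig (15,3); cuts so far [(12, 3), (15, 3)]; region rows[8,16) x cols[0,4) = 8x4
Op 6 cut(2, 1): punch at orig (10,1); cuts so far [(10, 1), (12, 3), (15, 3)]; region rows[8,16) x cols[0,4) = 8x4
Unfold 1 (reflect across v@4): 6 holes -> [(10, 1), (10, 6), (12, 3), (12, 4), (15, 3), (15, 4)]
Unfold 2 (reflect across h@8): 12 holes -> [(0, 3), (0, 4), (3, 3), (3, 4), (5, 1), (5, 6), (10, 1), (10, 6), (12, 3), (12, 4), (15, 3), (15, 4)]
Unfold 3 (reflect across v@8): 24 holes -> [(0, 3), (0, 4), (0, 11), (0, 12), (3, 3), (3, 4), (3, 11), (3, 12), (5, 1), (5, 6), (5, 9), (5, 14), (10, 1), (10, 6), (10, 9), (10, 14), (12, 3), (12, 4), (12, 11), (12, 12), (15, 3), (15, 4), (15, 11), (15, 12)]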